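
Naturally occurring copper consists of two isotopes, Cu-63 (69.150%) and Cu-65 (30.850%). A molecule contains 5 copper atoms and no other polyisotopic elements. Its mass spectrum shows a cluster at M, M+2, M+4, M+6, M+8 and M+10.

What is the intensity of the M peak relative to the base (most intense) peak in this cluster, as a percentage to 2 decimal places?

44.83%

(0.69150 + 0.30850)^5 gives M 0.1581, M+2 0.3527, M+4 0.3147, M+6 0.1404, M+8 0.0313, M+10 0.0028; the largest is M+2.
P(M+2) = C(5,1) × 0.69150^4 × 0.30850^1 = 5 × 0.2286487 × 0.3085 = 0.352691 (base)
P(M) = C(5,0) × 0.69150^5 × 0.30850^0 = 1 × 0.15811058 × 1.0000 = 0.158111
Relative intensity = 0.158111 / 0.352691 × 100 = 44.83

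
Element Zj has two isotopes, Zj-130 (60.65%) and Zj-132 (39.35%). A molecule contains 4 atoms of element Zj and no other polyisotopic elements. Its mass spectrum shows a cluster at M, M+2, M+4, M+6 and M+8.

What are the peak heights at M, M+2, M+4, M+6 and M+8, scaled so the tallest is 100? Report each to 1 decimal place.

Expanding (0.6065 + 0.3935)^4:
P(M) = 0.6065^4 = 0.135308
P(M+2) = 4 × 0.6065^3 × 0.3935^1 = 0.351154
P(M+4) = 6 × 0.6065^2 × 0.3935^2 = 0.341745
P(M+6) = 4 × 0.6065^1 × 0.3935^3 = 0.147817
P(M+8) = 0.3935^4 = 0.023976
The M+2 peak is largest (0.351154); scaling to 100 gives 38.5 : 100.0 : 97.3 : 42.1 : 6.8.

38.5 : 100.0 : 97.3 : 42.1 : 6.8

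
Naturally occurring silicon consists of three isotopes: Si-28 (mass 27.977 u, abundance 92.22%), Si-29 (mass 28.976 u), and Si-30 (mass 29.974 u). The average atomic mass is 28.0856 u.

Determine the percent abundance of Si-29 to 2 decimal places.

4.69%

The remaining 7.78% is split between Si-29 (fraction x) and Si-30 (fraction 0.0778 − x).
Substituting: 28.976x + 29.974(0.0778 − x) = 2.2852106
(28.976 − 29.974)x = -0.0467666  ⇒  x = 0.04686, y = 0.03094
Si-29: 4.69%, Si-30: 3.09%.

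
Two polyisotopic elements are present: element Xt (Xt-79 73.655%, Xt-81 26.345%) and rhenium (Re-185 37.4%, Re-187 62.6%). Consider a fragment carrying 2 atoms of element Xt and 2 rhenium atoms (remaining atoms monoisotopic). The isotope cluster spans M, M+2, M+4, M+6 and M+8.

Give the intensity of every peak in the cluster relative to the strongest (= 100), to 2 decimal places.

18.78 : 76.31 : 100.00 : 45.69 : 6.73

Element Xt pattern (n=2): 0.5425059 : 0.38808819 : 0.0694059
Rhenium pattern (n=2): 0.139876 : 0.468248 : 0.391876
Convolve the two distributions (both contribute in 2-u steps):
  M: 0.5425059×0.139876 = 0.075884
  M+2: 0.5425059×0.468248 + 0.38808819×0.139876 = 0.308312
  M+4: 0.5425059×0.391876 + 0.38808819×0.468248 + 0.0694059×0.139876 = 0.404025
  M+6: 0.38808819×0.391876 + 0.0694059×0.468248 = 0.184582
  M+8: 0.0694059×0.391876 = 0.027199
Scale to base peak (0.404025) = 100: 18.78 : 76.31 : 100.00 : 45.69 : 6.73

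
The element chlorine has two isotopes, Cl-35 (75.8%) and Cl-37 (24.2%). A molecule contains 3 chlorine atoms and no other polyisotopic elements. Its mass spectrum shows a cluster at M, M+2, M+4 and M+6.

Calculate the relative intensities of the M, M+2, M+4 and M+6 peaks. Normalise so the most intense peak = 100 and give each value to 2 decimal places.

100.00 : 95.78 : 30.58 : 3.25

Each Cl atom is independently Cl-35 (p = 0.758) or Cl-37 (q = 0.242); the cluster is the binomial expansion (p + q)^3.
P(M) = 0.758^3 = 0.435520
P(M+2) = 3 × 0.758^2 × 0.242^1 = 0.417133
P(M+4) = 3 × 0.758^1 × 0.242^2 = 0.133175
P(M+6) = 0.242^3 = 0.014172
The M peak is largest (0.435520); scaling to 100 gives 100.00 : 95.78 : 30.58 : 3.25.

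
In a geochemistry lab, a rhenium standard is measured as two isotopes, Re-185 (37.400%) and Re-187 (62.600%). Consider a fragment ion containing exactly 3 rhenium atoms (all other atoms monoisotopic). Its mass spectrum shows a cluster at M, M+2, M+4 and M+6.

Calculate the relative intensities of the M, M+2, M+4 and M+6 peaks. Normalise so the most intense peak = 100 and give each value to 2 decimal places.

Expanding (0.37400 + 0.62600)^3:
P(M) = 0.37400^3 = 0.052314
P(M+2) = 3 × 0.37400^2 × 0.62600^1 = 0.262687
P(M+4) = 3 × 0.37400^1 × 0.62600^2 = 0.439685
P(M+6) = 0.62600^3 = 0.245314
The M+4 peak is largest (0.439685); scaling to 100 gives 11.90 : 59.74 : 100.00 : 55.79.

11.90 : 59.74 : 100.00 : 55.79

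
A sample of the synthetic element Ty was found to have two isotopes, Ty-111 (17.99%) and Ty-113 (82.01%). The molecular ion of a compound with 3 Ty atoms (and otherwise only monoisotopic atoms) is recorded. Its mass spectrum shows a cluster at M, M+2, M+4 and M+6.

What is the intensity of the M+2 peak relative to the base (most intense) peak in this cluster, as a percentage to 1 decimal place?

14.4%

Term probabilities: M 0.0058, M+2 0.0796, M+4 0.3630, M+6 0.5516. Base peak = M+6.
P(M+6) = C(3,3) × 0.1799^0 × 0.8201^3 = 1 × 1.0000 × 0.55156974 = 0.551570 (base)
P(M+2) = C(3,1) × 0.1799^2 × 0.8201^1 = 3 × 0.03236401 × 0.8201 = 0.079625
Relative intensity = 0.079625 / 0.551570 × 100 = 14.4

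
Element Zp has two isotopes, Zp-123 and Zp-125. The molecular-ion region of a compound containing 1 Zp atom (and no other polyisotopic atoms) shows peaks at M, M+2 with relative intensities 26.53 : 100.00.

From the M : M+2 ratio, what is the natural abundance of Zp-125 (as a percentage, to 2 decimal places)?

79.03%

If p is the fraction of Zp that is Zp-123, then I(M+2)/I(M) = [C(1,1)·p^0·(1−p)] / p^1 = 1·(1−p)/p = 100.00/26.53 = 3.7693
(1−p)/p = 3.7693/1 = 3.7693  ⇒  p = 1/(1 + 3.7693) = 0.2097
Zp-123: 20.97%, Zp-125: 79.03%.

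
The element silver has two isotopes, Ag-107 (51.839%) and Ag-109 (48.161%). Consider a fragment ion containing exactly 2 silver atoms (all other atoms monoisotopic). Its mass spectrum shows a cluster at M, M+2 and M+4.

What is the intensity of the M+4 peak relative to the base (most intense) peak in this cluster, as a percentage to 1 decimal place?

Term probabilities: M 0.2687, M+2 0.4993, M+4 0.2319. Base peak = M+2.
P(M+2) = C(2,1) × 0.51839^1 × 0.48161^1 = 2 × 0.51839 × 0.48161 = 0.499324 (base)
P(M+4) = C(2,2) × 0.51839^0 × 0.48161^2 = 1 × 1.0000 × 0.23194819 = 0.231948
Relative intensity = 0.231948 / 0.499324 × 100 = 46.5

46.5%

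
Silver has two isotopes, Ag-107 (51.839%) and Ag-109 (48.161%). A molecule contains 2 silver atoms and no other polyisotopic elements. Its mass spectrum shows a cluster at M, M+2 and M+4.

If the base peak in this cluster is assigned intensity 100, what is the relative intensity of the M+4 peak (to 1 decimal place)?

46.5

Binomial terms of (0.51839 + 0.48161)^2: M 0.2687, M+2 0.4993, M+4 0.2319 → M+2 is the base peak.
P(M+2) = C(2,1) × 0.51839^1 × 0.48161^1 = 2 × 0.51839 × 0.48161 = 0.499324 (base)
P(M+4) = C(2,2) × 0.51839^0 × 0.48161^2 = 1 × 1.0000 × 0.23194819 = 0.231948
Relative intensity = 0.231948 / 0.499324 × 100 = 46.5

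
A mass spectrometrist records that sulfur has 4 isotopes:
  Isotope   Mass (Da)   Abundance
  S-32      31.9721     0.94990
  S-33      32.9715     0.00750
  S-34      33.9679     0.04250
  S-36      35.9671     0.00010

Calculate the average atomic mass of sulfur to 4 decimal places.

The abundance-weighted mean is 0.94990 × 31.9721 + 0.00750 × 32.9715 + 0.04250 × 33.9679 + 0.00010 × 35.9671
= 30.37030 + 0.24729 + 1.44364 + 0.00360 = 32.06483 Da

32.0648 Da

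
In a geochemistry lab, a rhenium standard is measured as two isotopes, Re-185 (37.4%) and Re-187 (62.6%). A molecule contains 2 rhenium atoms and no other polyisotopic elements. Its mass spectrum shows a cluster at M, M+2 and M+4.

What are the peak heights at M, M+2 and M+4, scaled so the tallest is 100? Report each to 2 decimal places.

The 2 Re atoms are independent, so intensities follow the terms of (0.374 + 0.626)^2.
P(M) = 0.374^2 = 0.139876
P(M+2) = 2 × 0.374^1 × 0.626^1 = 0.468248
P(M+4) = 0.626^2 = 0.391876
The M+2 peak is largest (0.468248); scaling to 100 gives 29.87 : 100.00 : 83.69.

29.87 : 100.00 : 83.69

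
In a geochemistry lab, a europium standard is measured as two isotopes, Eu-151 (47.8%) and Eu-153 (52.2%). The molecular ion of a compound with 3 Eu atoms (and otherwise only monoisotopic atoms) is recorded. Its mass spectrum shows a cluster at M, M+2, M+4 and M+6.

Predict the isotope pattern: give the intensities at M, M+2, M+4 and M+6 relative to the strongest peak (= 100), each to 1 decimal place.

28.0 : 91.6 : 100.0 : 36.4

The 3 Eu atoms are independent, so intensities follow the terms of (0.478 + 0.522)^3.
P(M) = 0.478^3 = 0.109215
P(M+2) = 3 × 0.478^2 × 0.522^1 = 0.357806
P(M+4) = 3 × 0.478^1 × 0.522^2 = 0.390742
P(M+6) = 0.522^3 = 0.142237
The M+4 peak is largest (0.390742); scaling to 100 gives 28.0 : 91.6 : 100.0 : 36.4.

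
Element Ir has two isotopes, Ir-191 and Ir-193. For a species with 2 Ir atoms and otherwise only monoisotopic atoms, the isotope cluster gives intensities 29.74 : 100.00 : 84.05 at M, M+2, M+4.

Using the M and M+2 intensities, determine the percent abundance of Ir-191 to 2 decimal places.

Write p for the Ir-191 fraction. I(M+2)/I(M) = [C(2,1)·p^1·(1−p)] / p^2 = 2·(1−p)/p = 100.00/29.74 = 3.3625
(1−p)/p = 3.3625/2 = 1.6812  ⇒  p = 1/(1 + 1.6812) = 0.3730
Ir-191: 37.30%, Ir-193: 62.70%.

37.30%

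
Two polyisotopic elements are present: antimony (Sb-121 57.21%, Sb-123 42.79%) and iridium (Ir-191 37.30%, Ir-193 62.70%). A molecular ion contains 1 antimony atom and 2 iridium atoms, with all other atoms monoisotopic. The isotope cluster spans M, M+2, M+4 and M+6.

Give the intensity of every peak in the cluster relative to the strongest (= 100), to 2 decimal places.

18.73 : 76.96 : 100.00 : 39.58

Antimony pattern (n=1): 0.5721 : 0.4279
Iridium pattern (n=2): 0.139129 : 0.467742 : 0.393129
Convolve the two distributions (both contribute in 2-u steps):
  M: 0.5721×0.139129 = 0.079596
  M+2: 0.5721×0.467742 + 0.4279×0.139129 = 0.327128
  M+4: 0.5721×0.393129 + 0.4279×0.467742 = 0.425056
  M+6: 0.4279×0.393129 = 0.168220
Scale to base peak (0.425056) = 100: 18.73 : 76.96 : 100.00 : 39.58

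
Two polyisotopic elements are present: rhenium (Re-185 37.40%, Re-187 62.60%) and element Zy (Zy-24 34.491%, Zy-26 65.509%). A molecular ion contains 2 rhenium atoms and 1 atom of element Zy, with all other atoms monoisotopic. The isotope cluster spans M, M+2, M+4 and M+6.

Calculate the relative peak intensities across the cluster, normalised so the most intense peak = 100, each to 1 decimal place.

Rhenium pattern (n=2): 0.139876 : 0.468248 : 0.391876
Element Zy pattern (n=1): 0.34491 : 0.65509
Convolve the two distributions (both contribute in 2-u steps):
  M: 0.139876×0.34491 = 0.048245
  M+2: 0.139876×0.65509 + 0.468248×0.34491 = 0.253135
  M+4: 0.468248×0.65509 + 0.391876×0.34491 = 0.441907
  M+6: 0.391876×0.65509 = 0.256714
Scale to base peak (0.441907) = 100: 10.9 : 57.3 : 100.0 : 58.1

10.9 : 57.3 : 100.0 : 58.1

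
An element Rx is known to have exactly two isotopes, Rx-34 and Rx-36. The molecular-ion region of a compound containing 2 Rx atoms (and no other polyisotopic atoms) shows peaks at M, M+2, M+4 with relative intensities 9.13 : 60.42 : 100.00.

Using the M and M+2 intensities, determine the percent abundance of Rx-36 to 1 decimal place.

76.8%

Write p for the Rx-34 fraction. I(M+2)/I(M) = [C(2,1)·p^1·(1−p)] / p^2 = 2·(1−p)/p = 60.42/9.13 = 6.6177
(1−p)/p = 6.6177/2 = 3.3089  ⇒  p = 1/(1 + 3.3089) = 0.2321
Rx-34: 23.2%, Rx-36: 76.8%.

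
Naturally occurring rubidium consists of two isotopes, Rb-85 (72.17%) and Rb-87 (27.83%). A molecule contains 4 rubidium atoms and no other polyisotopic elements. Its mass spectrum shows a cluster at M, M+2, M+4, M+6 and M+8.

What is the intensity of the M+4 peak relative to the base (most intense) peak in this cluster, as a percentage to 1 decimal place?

57.8%

Term probabilities: M 0.2713, M+2 0.4184, M+4 0.2420, M+6 0.0622, M+8 0.0060. Base peak = M+2.
P(M+2) = C(4,1) × 0.7217^3 × 0.2783^1 = 4 × 0.37589809 × 0.2783 = 0.418450 (base)
P(M+4) = C(4,2) × 0.7217^2 × 0.2783^2 = 6 × 0.52085089 × 0.07745089 = 0.242042
Relative intensity = 0.242042 / 0.418450 × 100 = 57.8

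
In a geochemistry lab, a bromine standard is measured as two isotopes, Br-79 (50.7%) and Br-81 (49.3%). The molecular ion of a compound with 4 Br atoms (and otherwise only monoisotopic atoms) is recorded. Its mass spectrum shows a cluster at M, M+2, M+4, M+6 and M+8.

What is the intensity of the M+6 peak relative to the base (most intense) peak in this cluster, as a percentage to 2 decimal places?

(0.507 + 0.493)^4 gives M 0.0661, M+2 0.2570, M+4 0.3749, M+6 0.2430, M+8 0.0591; the largest is M+4.
P(M+4) = C(4,2) × 0.507^2 × 0.493^2 = 6 × 0.257049 × 0.243049 = 0.374853 (base)
P(M+6) = C(4,3) × 0.507^1 × 0.493^3 = 4 × 0.5070 × 0.11982316 = 0.243001
Relative intensity = 0.243001 / 0.374853 × 100 = 64.83

64.83%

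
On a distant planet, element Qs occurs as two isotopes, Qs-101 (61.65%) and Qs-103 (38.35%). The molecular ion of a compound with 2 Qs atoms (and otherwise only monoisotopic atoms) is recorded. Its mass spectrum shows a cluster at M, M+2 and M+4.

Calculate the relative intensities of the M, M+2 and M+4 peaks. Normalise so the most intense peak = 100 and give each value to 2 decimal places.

80.38 : 100.00 : 31.10

The 2 Qs atoms are independent, so intensities follow the terms of (0.6165 + 0.3835)^2.
P(M) = 0.6165^2 = 0.380072
P(M+2) = 2 × 0.6165^1 × 0.3835^1 = 0.472856
P(M+4) = 0.3835^2 = 0.147072
The M+2 peak is largest (0.472856); scaling to 100 gives 80.38 : 100.00 : 31.10.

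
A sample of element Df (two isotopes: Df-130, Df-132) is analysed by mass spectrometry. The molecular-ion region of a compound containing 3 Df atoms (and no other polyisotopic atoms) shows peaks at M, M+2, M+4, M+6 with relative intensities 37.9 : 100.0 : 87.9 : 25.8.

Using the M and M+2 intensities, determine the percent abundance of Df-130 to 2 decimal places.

53.21%

Let p = fractional abundance of Df-130. I(M+2)/I(M) = [C(3,1)·p^2·(1−p)] / p^3 = 3·(1−p)/p = 100.0/37.9 = 2.6385
(1−p)/p = 2.6385/3 = 0.8795  ⇒  p = 1/(1 + 0.8795) = 0.5321
Df-130: 53.21%, Df-132: 46.79%.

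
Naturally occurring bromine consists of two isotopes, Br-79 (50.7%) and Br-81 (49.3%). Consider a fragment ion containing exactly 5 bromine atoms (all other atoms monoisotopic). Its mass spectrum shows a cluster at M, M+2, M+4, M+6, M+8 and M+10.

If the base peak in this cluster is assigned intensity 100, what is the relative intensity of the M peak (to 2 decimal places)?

10.58

(0.507 + 0.493)^5 gives M 0.0335, M+2 0.1629, M+4 0.3168, M+6 0.3080, M+8 0.1497, M+10 0.0291; the largest is M+4.
P(M+4) = C(5,2) × 0.507^3 × 0.493^2 = 10 × 0.13032384 × 0.243049 = 0.316751 (base)
P(M) = C(5,0) × 0.507^5 × 0.493^0 = 1 × 0.03349961 × 1.0000 = 0.033500
Relative intensity = 0.033500 / 0.316751 × 100 = 10.58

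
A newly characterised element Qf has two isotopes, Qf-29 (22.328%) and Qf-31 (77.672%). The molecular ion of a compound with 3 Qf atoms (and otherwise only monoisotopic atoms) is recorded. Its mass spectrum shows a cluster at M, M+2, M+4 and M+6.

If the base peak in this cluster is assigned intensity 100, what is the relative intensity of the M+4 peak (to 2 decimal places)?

Term probabilities: M 0.0111, M+2 0.1162, M+4 0.4041, M+6 0.4686. Base peak = M+6.
P(M+6) = C(3,3) × 0.22328^0 × 0.77672^3 = 1 × 1.0000 × 0.46859048 = 0.468590 (base)
P(M+4) = C(3,2) × 0.22328^1 × 0.77672^2 = 3 × 0.22328 × 0.60329396 = 0.404110
Relative intensity = 0.404110 / 0.468590 × 100 = 86.24

86.24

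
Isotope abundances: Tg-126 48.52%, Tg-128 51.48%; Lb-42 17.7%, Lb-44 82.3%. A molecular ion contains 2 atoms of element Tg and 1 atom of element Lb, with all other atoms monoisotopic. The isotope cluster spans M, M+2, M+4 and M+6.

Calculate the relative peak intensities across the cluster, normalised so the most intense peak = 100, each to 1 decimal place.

Element Tg pattern (n=2): 0.23541904 : 0.49956192 : 0.26501904
Element Lb pattern (n=1): 0.1770 : 0.8230
Convolve the two distributions (both contribute in 2-u steps):
  M: 0.23541904×0.1770 = 0.041669
  M+2: 0.23541904×0.8230 + 0.49956192×0.1770 = 0.282172
  M+4: 0.49956192×0.8230 + 0.26501904×0.1770 = 0.458048
  M+6: 0.26501904×0.8230 = 0.218111
Scale to base peak (0.458048) = 100: 9.1 : 61.6 : 100.0 : 47.6

9.1 : 61.6 : 100.0 : 47.6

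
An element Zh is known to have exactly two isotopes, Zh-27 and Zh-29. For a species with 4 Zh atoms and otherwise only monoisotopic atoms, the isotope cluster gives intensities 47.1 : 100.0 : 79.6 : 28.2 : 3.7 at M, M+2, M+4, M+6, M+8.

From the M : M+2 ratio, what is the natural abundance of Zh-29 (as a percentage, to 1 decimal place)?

34.7%

Let p = fractional abundance of Zh-27. I(M+2)/I(M) = [C(4,1)·p^3·(1−p)] / p^4 = 4·(1−p)/p = 100.0/47.1 = 2.1231
(1−p)/p = 2.1231/4 = 0.5308  ⇒  p = 1/(1 + 0.5308) = 0.6533
Zh-27: 65.3%, Zh-29: 34.7%.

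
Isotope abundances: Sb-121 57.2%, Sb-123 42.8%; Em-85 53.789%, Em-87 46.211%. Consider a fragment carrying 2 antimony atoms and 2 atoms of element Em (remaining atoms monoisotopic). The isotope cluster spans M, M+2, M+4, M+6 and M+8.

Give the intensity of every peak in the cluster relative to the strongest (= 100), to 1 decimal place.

25.8 : 83.1 : 100.0 : 53.4 : 10.7

Antimony pattern (n=2): 0.327184 : 0.489632 : 0.183184
Element Em pattern (n=2): 0.28932565 : 0.4971287 : 0.21354565
Convolve the two distributions (both contribute in 2-u steps):
  M: 0.327184×0.28932565 = 0.094663
  M+2: 0.327184×0.4971287 + 0.489632×0.28932565 = 0.304316
  M+4: 0.327184×0.21354565 + 0.489632×0.4971287 + 0.183184×0.28932565 = 0.366279
  M+6: 0.489632×0.21354565 + 0.183184×0.4971287 = 0.195625
  M+8: 0.183184×0.21354565 = 0.039118
Scale to base peak (0.366279) = 100: 25.8 : 83.1 : 100.0 : 53.4 : 10.7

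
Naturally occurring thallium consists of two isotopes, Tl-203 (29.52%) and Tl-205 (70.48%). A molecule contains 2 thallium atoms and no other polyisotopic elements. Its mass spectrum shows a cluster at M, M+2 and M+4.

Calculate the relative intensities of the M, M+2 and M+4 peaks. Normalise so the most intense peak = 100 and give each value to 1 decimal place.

The 2 Tl atoms are independent, so intensities follow the terms of (0.2952 + 0.7048)^2.
P(M) = 0.2952^2 = 0.087143
P(M+2) = 2 × 0.2952^1 × 0.7048^1 = 0.416114
P(M+4) = 0.7048^2 = 0.496743
The M+4 peak is largest (0.496743); scaling to 100 gives 17.5 : 83.8 : 100.0.

17.5 : 83.8 : 100.0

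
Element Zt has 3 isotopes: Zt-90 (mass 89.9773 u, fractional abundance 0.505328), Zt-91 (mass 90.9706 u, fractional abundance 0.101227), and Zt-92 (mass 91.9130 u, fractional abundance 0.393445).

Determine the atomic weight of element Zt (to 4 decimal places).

Ar = Σ fᵢ·mᵢ = 0.505328 × 89.9773 + 0.101227 × 90.9706 + 0.393445 × 91.9130
= 45.46805 + 9.20868 + 36.16271 = 90.83944 u

90.8394 u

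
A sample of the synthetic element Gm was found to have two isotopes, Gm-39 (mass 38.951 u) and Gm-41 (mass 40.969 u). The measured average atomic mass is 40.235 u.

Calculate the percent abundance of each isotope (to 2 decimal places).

Gm-39: 36.37%, Gm-41: 63.63%

Let x be the fractional abundance of Gm-39; then Gm-41 has abundance 1 − x.
38.951·x + 40.969·(1 − x) = 40.235
(38.951 − 40.969)·x = 40.235 − 40.969
x = -0.734 / -2.018 = 0.36373 → 36.37% Gm-39, 63.63% Gm-41.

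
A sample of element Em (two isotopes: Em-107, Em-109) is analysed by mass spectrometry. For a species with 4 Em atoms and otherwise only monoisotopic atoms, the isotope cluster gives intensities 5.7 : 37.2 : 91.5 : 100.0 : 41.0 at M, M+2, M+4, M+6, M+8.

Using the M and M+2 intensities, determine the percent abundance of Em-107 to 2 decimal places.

38.00%

Let p = fractional abundance of Em-107. I(M+2)/I(M) = [C(4,1)·p^3·(1−p)] / p^4 = 4·(1−p)/p = 37.2/5.7 = 6.5263
(1−p)/p = 6.5263/4 = 1.6316  ⇒  p = 1/(1 + 1.6316) = 0.3800
Em-107: 38.00%, Em-109: 62.00%.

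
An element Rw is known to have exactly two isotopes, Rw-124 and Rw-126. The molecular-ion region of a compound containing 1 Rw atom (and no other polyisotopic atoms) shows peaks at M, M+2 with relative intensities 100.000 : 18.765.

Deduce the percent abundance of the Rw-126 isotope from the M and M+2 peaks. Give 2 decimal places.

15.80%

Write p for the Rw-124 fraction. I(M+2)/I(M) = [C(1,1)·p^0·(1−p)] / p^1 = 1·(1−p)/p = 18.765/100.000 = 0.1877
(1−p)/p = 0.1877/1 = 0.1877  ⇒  p = 1/(1 + 0.1877) = 0.8420
Rw-124: 84.20%, Rw-126: 15.80%.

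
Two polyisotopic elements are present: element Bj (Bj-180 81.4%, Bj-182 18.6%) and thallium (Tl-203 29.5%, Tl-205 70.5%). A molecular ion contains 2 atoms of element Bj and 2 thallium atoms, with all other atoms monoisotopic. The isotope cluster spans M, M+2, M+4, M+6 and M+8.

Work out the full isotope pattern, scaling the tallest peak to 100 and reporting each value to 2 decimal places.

Element Bj pattern (n=2): 0.662596 : 0.302808 : 0.034596
Thallium pattern (n=2): 0.087025 : 0.41595 : 0.497025
Convolve the two distributions (both contribute in 2-u steps):
  M: 0.662596×0.087025 = 0.057662
  M+2: 0.662596×0.41595 + 0.302808×0.087025 = 0.301959
  M+4: 0.662596×0.497025 + 0.302808×0.41595 + 0.034596×0.087025 = 0.458290
  M+6: 0.302808×0.497025 + 0.034596×0.41595 = 0.164893
  M+8: 0.034596×0.497025 = 0.017195
Scale to base peak (0.458290) = 100: 12.58 : 65.89 : 100.00 : 35.98 : 3.75

12.58 : 65.89 : 100.00 : 35.98 : 3.75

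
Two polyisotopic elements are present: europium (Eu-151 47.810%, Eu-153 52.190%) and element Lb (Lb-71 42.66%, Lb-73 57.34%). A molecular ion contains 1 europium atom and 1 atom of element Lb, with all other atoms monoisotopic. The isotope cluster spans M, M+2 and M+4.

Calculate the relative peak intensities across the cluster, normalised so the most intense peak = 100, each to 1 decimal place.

41.1 : 100.0 : 60.2

Europium pattern (n=1): 0.4781 : 0.5219
Element Lb pattern (n=1): 0.4266 : 0.5734
Convolve the two distributions (both contribute in 2-u steps):
  M: 0.4781×0.4266 = 0.203957
  M+2: 0.4781×0.5734 + 0.5219×0.4266 = 0.496785
  M+4: 0.5219×0.5734 = 0.299257
Scale to base peak (0.496785) = 100: 41.1 : 100.0 : 60.2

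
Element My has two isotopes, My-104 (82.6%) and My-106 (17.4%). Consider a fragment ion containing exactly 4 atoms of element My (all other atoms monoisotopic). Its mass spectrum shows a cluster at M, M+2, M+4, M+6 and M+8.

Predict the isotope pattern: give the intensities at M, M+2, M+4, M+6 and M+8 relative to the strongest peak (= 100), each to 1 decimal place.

Each My atom is independently My-104 (p = 0.826) or My-106 (q = 0.174); the cluster is the binomial expansion (p + q)^4.
P(M) = 0.826^4 = 0.465501
P(M+2) = 4 × 0.826^3 × 0.174^1 = 0.392238
P(M+4) = 6 × 0.826^2 × 0.174^2 = 0.123940
P(M+6) = 4 × 0.826^1 × 0.174^3 = 0.017406
P(M+8) = 0.174^4 = 0.000917
The M peak is largest (0.465501); scaling to 100 gives 100.0 : 84.3 : 26.6 : 3.7 : 0.2.

100.0 : 84.3 : 26.6 : 3.7 : 0.2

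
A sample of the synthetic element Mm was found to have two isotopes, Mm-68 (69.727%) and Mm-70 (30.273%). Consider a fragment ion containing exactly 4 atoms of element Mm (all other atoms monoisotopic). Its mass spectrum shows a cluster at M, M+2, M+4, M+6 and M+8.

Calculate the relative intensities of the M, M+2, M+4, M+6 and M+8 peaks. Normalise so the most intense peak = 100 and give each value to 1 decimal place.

57.6 : 100.0 : 65.1 : 18.8 : 2.0

The 4 Mm atoms are independent, so intensities follow the terms of (0.69727 + 0.30273)^4.
P(M) = 0.69727^4 = 0.236376
P(M+2) = 4 × 0.69727^3 × 0.30273^1 = 0.410505
P(M+4) = 6 × 0.69727^2 × 0.30273^2 = 0.267340
P(M+6) = 4 × 0.69727^1 × 0.30273^3 = 0.077380
P(M+8) = 0.30273^4 = 0.008399
The M+2 peak is largest (0.410505); scaling to 100 gives 57.6 : 100.0 : 65.1 : 18.8 : 2.0.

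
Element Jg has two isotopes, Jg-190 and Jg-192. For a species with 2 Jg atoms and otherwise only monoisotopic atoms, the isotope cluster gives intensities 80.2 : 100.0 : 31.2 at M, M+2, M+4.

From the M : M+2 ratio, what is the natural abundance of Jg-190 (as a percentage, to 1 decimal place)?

If p is the fraction of Jg that is Jg-190, then I(M+2)/I(M) = [C(2,1)·p^1·(1−p)] / p^2 = 2·(1−p)/p = 100.0/80.2 = 1.2469
(1−p)/p = 1.2469/2 = 0.6234  ⇒  p = 1/(1 + 0.6234) = 0.6160
Jg-190: 61.6%, Jg-192: 38.4%.

61.6%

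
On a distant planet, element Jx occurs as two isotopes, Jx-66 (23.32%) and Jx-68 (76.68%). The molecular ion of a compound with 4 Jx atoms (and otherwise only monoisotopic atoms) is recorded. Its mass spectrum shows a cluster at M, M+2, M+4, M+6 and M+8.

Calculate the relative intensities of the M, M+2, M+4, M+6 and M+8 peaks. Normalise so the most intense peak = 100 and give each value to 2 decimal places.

Expanding (0.2332 + 0.7668)^4:
P(M) = 0.2332^4 = 0.002957
P(M+2) = 4 × 0.2332^3 × 0.7668^1 = 0.038898
P(M+4) = 6 × 0.2332^2 × 0.7668^2 = 0.191855
P(M+6) = 4 × 0.2332^1 × 0.7668^3 = 0.420567
P(M+8) = 0.7668^4 = 0.345723
The M+6 peak is largest (0.420567); scaling to 100 gives 0.70 : 9.25 : 45.62 : 100.00 : 82.20.

0.70 : 9.25 : 45.62 : 100.00 : 82.20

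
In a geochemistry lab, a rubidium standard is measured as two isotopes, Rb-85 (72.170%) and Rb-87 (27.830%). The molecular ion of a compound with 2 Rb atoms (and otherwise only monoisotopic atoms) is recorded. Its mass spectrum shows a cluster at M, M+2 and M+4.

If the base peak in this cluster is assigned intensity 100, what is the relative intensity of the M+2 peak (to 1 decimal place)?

77.1

Binomial terms of (0.72170 + 0.27830)^2: M 0.5209, M+2 0.4017, M+4 0.0775 → M is the base peak.
P(M) = C(2,0) × 0.72170^2 × 0.27830^0 = 1 × 0.52085089 × 1.0000 = 0.520851 (base)
P(M+2) = C(2,1) × 0.72170^1 × 0.27830^1 = 2 × 0.7217 × 0.2783 = 0.401698
Relative intensity = 0.401698 / 0.520851 × 100 = 77.1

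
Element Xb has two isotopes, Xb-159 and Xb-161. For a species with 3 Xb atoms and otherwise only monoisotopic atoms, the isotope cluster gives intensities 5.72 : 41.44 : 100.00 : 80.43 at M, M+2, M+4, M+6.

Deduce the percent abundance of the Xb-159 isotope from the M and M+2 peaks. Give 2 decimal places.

29.28%

Write p for the Xb-159 fraction. I(M+2)/I(M) = [C(3,1)·p^2·(1−p)] / p^3 = 3·(1−p)/p = 41.44/5.72 = 7.2448
(1−p)/p = 7.2448/3 = 2.4149  ⇒  p = 1/(1 + 2.4149) = 0.2928
Xb-159: 29.28%, Xb-161: 70.72%.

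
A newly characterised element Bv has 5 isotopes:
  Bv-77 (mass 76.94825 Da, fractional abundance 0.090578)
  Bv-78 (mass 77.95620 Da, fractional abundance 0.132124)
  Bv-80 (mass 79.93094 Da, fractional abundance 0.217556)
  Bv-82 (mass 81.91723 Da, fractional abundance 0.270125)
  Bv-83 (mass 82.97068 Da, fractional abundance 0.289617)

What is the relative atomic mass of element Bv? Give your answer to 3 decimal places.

80.817 Da

Weight each isotope mass by its fractional abundance: 0.090578 × 76.94825 + 0.132124 × 77.95620 + 0.217556 × 79.93094 + 0.270125 × 81.91723 + 0.289617 × 82.97068
= 6.969819 + 10.299885 + 17.389456 + 22.127892 + 24.029719 = 80.816771 Da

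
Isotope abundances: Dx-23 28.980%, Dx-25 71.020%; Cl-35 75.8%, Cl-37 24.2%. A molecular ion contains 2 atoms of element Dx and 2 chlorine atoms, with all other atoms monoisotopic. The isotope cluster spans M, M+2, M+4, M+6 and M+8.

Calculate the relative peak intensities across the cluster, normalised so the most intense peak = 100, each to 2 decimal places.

10.83 : 59.97 : 100.00 : 46.92 : 6.63

Element Dx pattern (n=2): 0.08398404 : 0.41163192 : 0.50438404
Chlorine pattern (n=2): 0.574564 : 0.366872 : 0.058564
Convolve the two distributions (both contribute in 2-u steps):
  M: 0.08398404×0.574564 = 0.048254
  M+2: 0.08398404×0.366872 + 0.41163192×0.574564 = 0.267320
  M+4: 0.08398404×0.058564 + 0.41163192×0.366872 + 0.50438404×0.574564 = 0.445736
  M+6: 0.41163192×0.058564 + 0.50438404×0.366872 = 0.209151
  M+8: 0.50438404×0.058564 = 0.029539
Scale to base peak (0.445736) = 100: 10.83 : 59.97 : 100.00 : 46.92 : 6.63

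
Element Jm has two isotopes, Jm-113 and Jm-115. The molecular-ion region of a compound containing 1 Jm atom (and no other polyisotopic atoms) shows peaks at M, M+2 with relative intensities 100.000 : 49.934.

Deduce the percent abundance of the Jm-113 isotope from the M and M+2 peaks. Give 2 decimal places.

Let p = fractional abundance of Jm-113. I(M+2)/I(M) = [C(1,1)·p^0·(1−p)] / p^1 = 1·(1−p)/p = 49.934/100.000 = 0.4993
(1−p)/p = 0.4993/1 = 0.4993  ⇒  p = 1/(1 + 0.4993) = 0.6670
Jm-113: 66.70%, Jm-115: 33.30%.

66.70%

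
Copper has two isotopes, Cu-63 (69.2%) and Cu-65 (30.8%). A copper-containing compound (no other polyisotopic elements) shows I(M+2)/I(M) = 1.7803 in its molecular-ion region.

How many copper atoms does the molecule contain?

With n Cu atoms, P(M+2)/P(M) = C(n,1)·p^(n−1)q / p^n = n·q/p = n · 0.308/0.692.
n = 1.7803 × 0.692/0.308 = 4.00 ≈ 4

4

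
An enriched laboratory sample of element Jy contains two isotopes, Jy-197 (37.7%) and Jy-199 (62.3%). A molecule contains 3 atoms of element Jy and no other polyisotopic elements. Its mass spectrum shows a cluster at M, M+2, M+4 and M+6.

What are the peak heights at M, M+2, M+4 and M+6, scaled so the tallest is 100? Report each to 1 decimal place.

Expanding (0.377 + 0.623)^3:
P(M) = 0.377^3 = 0.053583
P(M+2) = 3 × 0.377^2 × 0.623^1 = 0.265639
P(M+4) = 3 × 0.377^1 × 0.623^2 = 0.438974
P(M+6) = 0.623^3 = 0.241804
The M+4 peak is largest (0.438974); scaling to 100 gives 12.2 : 60.5 : 100.0 : 55.1.

12.2 : 60.5 : 100.0 : 55.1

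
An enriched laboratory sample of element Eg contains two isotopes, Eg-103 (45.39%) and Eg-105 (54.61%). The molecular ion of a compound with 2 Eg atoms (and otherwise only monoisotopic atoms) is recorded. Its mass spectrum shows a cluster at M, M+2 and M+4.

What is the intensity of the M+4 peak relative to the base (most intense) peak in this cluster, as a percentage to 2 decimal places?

60.16%

Binomial terms of (0.4539 + 0.5461)^2: M 0.2060, M+2 0.4957, M+4 0.2982 → M+2 is the base peak.
P(M+2) = C(2,1) × 0.4539^1 × 0.5461^1 = 2 × 0.4539 × 0.5461 = 0.495750 (base)
P(M+4) = C(2,2) × 0.4539^0 × 0.5461^2 = 1 × 1.0000 × 0.29822521 = 0.298225
Relative intensity = 0.298225 / 0.495750 × 100 = 60.16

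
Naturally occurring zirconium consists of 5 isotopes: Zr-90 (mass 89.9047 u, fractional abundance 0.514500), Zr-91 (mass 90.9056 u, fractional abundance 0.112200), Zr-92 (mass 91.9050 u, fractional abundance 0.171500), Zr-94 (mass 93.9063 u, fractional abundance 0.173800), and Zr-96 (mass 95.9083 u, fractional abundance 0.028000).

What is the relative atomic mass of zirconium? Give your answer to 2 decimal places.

The abundance-weighted mean is 0.514500 × 89.9047 + 0.112200 × 90.9056 + 0.171500 × 91.9050 + 0.173800 × 93.9063 + 0.028000 × 95.9083
= 46.25597 + 10.19961 + 15.76171 + 16.32091 + 2.68543 = 91.22363 u

91.22 u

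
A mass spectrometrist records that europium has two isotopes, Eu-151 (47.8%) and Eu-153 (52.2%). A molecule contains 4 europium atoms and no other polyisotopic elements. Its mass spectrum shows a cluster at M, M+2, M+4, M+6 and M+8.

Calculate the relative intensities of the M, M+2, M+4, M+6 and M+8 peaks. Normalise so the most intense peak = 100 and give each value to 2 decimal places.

The 4 Eu atoms are independent, so intensities follow the terms of (0.478 + 0.522)^4.
P(M) = 0.478^4 = 0.052205
P(M+2) = 4 × 0.478^3 × 0.522^1 = 0.228042
P(M+4) = 6 × 0.478^2 × 0.522^2 = 0.373549
P(M+6) = 4 × 0.478^1 × 0.522^3 = 0.271956
P(M+8) = 0.522^4 = 0.074248
The M+4 peak is largest (0.373549); scaling to 100 gives 13.98 : 61.05 : 100.00 : 72.80 : 19.88.

13.98 : 61.05 : 100.00 : 72.80 : 19.88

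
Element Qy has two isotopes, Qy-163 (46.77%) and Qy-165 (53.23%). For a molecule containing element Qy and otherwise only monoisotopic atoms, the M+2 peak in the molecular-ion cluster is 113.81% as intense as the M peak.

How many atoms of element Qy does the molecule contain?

For n independent Qy atoms, I(M+2)/I(M) = n · (abundance Qy-165) / (abundance Qy-163) = n · 0.5323/0.4677.
n = 1.1381 × 0.4677/0.5323 = 1.00 ≈ 1

1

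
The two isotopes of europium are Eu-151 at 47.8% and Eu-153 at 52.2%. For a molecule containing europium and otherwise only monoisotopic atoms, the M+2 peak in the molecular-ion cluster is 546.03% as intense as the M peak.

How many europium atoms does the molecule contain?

With n Eu atoms, P(M+2)/P(M) = C(n,1)·p^(n−1)q / p^n = n·q/p = n · 0.522/0.478.
n = 5.4603 × 0.478/0.522 = 5.00 ≈ 5

5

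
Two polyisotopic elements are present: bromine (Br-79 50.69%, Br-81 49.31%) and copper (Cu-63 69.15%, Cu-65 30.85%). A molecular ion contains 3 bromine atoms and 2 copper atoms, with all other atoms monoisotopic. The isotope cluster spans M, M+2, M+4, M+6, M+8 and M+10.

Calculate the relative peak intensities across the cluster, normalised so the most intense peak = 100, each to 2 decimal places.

Bromine pattern (n=3): 0.13024674 : 0.3801026 : 0.36975457 : 0.11989609
Copper pattern (n=2): 0.47817225 : 0.4266555 : 0.09517225
Convolve the two distributions (both contribute in 2-u steps):
  M: 0.13024674×0.47817225 = 0.062280
  M+2: 0.13024674×0.4266555 + 0.3801026×0.47817225 = 0.237325
  M+4: 0.13024674×0.09517225 + 0.3801026×0.4266555 + 0.36975457×0.47817225 = 0.351375
  M+6: 0.3801026×0.09517225 + 0.36975457×0.4266555 + 0.11989609×0.47817225 = 0.251264
  M+8: 0.36975457×0.09517225 + 0.11989609×0.4266555 = 0.086345
  M+10: 0.11989609×0.09517225 = 0.011411
Scale to base peak (0.351375) = 100: 17.72 : 67.54 : 100.00 : 71.51 : 24.57 : 3.25

17.72 : 67.54 : 100.00 : 71.51 : 24.57 : 3.25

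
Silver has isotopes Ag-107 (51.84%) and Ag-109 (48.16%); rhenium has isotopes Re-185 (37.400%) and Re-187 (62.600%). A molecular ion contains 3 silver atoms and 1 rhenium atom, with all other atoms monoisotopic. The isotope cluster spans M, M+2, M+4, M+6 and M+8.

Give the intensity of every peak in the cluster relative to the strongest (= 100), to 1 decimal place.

13.8 : 61.5 : 100.0 : 70.8 : 18.5

Silver pattern (n=3): 0.13931407 : 0.38827347 : 0.36071085 : 0.11170161
Rhenium pattern (n=1): 0.3740 : 0.6260
Convolve the two distributions (both contribute in 2-u steps):
  M: 0.13931407×0.3740 = 0.052103
  M+2: 0.13931407×0.6260 + 0.38827347×0.3740 = 0.232425
  M+4: 0.38827347×0.6260 + 0.36071085×0.3740 = 0.377965
  M+6: 0.36071085×0.6260 + 0.11170161×0.3740 = 0.267581
  M+8: 0.11170161×0.6260 = 0.069925
Scale to base peak (0.377965) = 100: 13.8 : 61.5 : 100.0 : 70.8 : 18.5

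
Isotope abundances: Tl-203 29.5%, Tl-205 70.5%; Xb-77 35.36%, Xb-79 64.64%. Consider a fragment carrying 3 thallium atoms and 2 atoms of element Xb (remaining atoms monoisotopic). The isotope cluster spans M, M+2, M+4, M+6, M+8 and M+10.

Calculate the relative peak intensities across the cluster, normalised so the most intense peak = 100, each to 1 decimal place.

0.9 : 10.1 : 43.6 : 93.6 : 100.0 : 42.6

Thallium pattern (n=3): 0.02567237 : 0.18405787 : 0.43986713 : 0.35040263
Element Xb pattern (n=2): 0.12503296 : 0.45713408 : 0.41783296
Convolve the two distributions (both contribute in 2-u steps):
  M: 0.02567237×0.12503296 = 0.003210
  M+2: 0.02567237×0.45713408 + 0.18405787×0.12503296 = 0.034749
  M+4: 0.02567237×0.41783296 + 0.18405787×0.45713408 + 0.43986713×0.12503296 = 0.149864
  M+6: 0.18405787×0.41783296 + 0.43986713×0.45713408 + 0.35040263×0.12503296 = 0.321796
  M+8: 0.43986713×0.41783296 + 0.35040263×0.45713408 = 0.343972
  M+10: 0.35040263×0.41783296 = 0.146410
Scale to base peak (0.343972) = 100: 0.9 : 10.1 : 43.6 : 93.6 : 100.0 : 42.6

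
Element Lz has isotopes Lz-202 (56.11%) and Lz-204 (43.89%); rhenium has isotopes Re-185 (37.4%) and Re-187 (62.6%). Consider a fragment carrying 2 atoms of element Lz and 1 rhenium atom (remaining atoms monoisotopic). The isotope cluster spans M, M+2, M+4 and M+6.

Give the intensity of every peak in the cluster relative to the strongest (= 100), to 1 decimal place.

30.9 : 100.0 : 99.8 : 31.6

Element Lz pattern (n=2): 0.31483321 : 0.49253358 : 0.19263321
Rhenium pattern (n=1): 0.3740 : 0.6260
Convolve the two distributions (both contribute in 2-u steps):
  M: 0.31483321×0.3740 = 0.117748
  M+2: 0.31483321×0.6260 + 0.49253358×0.3740 = 0.381293
  M+4: 0.49253358×0.6260 + 0.19263321×0.3740 = 0.380371
  M+6: 0.19263321×0.6260 = 0.120588
Scale to base peak (0.381293) = 100: 30.9 : 100.0 : 99.8 : 31.6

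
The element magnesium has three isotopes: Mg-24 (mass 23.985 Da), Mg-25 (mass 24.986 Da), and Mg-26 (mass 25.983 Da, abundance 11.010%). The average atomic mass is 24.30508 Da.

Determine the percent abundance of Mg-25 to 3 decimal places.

Let x and y be the fractions of Mg-24 and Mg-25. Then x + y = 1 − 0.11010 = 0.88990 and 23.985x + 24.986y = 24.30508 − 0.11010×25.983 = 21.4443517.
Substituting: 23.985x + 24.986(0.88990 − x) = 21.4443517
(23.985 − 24.986)x = -0.7906897  ⇒  x = 0.78990, y = 0.10000
Mg-24: 78.990%, Mg-25: 10.000%.

10.000%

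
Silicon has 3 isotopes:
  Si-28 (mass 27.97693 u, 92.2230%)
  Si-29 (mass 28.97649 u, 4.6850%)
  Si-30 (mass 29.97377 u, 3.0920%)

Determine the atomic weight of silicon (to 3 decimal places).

28.086 u

Weight each isotope mass by its fractional abundance: 0.922230 × 27.97693 + 0.046850 × 28.97649 + 0.030920 × 29.97377
= 25.801164 + 1.357549 + 0.926789 = 28.085502 u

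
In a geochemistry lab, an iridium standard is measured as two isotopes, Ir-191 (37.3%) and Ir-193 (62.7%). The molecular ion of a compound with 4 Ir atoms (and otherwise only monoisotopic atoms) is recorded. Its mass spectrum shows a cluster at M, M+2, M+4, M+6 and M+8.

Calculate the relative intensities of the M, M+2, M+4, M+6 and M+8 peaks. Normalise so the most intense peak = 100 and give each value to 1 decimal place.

Expanding (0.373 + 0.627)^4:
P(M) = 0.373^4 = 0.019357
P(M+2) = 4 × 0.373^3 × 0.627^1 = 0.130153
P(M+4) = 6 × 0.373^2 × 0.627^2 = 0.328174
P(M+6) = 4 × 0.373^1 × 0.627^3 = 0.367766
P(M+8) = 0.627^4 = 0.154550
The M+6 peak is largest (0.367766); scaling to 100 gives 5.3 : 35.4 : 89.2 : 100.0 : 42.0.

5.3 : 35.4 : 89.2 : 100.0 : 42.0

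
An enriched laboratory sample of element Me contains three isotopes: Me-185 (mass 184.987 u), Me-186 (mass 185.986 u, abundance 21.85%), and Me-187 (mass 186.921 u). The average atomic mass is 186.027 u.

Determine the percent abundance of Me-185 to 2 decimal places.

Let x and y be the fractions of Me-185 and Me-187. Then x + y = 1 − 0.2185 = 0.7815 and 184.987x + 186.921y = 186.027 − 0.2185×185.986 = 145.389059.
Substituting: 184.987x + 186.921(0.7815 − x) = 145.389059
(184.987 − 186.921)x = -0.6897025  ⇒  x = 0.35662, y = 0.42488
Me-185: 35.66%, Me-187: 42.49%.

35.66%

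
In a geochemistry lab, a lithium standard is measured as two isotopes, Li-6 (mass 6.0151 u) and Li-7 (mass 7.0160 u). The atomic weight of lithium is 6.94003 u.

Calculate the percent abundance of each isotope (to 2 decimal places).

With x = fraction of Li-6 (so Li-7 is 1 − x):
6.0151·x + 7.0160·(1 − x) = 6.94003
(6.0151 − 7.0160)·x = 6.94003 − 7.0160
x = -0.07597 / -1.0009 = 0.07590 → 7.59% Li-6, 92.41% Li-7.

Li-6: 7.59%, Li-7: 92.41%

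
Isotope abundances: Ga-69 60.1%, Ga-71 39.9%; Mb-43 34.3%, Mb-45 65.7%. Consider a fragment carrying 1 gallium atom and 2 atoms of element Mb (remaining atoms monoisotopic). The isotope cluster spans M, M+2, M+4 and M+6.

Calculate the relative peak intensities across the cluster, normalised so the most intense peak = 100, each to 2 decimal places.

16.10 : 72.35 : 100.00 : 39.21

Gallium pattern (n=1): 0.6010 : 0.3990
Element Mb pattern (n=2): 0.117649 : 0.450702 : 0.431649
Convolve the two distributions (both contribute in 2-u steps):
  M: 0.6010×0.117649 = 0.070707
  M+2: 0.6010×0.450702 + 0.3990×0.117649 = 0.317814
  M+4: 0.6010×0.431649 + 0.3990×0.450702 = 0.439251
  M+6: 0.3990×0.431649 = 0.172228
Scale to base peak (0.439251) = 100: 16.10 : 72.35 : 100.00 : 39.21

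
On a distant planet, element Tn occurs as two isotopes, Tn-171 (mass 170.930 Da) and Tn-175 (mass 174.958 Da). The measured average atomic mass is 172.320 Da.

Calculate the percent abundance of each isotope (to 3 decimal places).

Let x be the fractional abundance of Tn-171; then Tn-175 has abundance 1 − x.
170.930·x + 174.958·(1 − x) = 172.320
(170.930 − 174.958)·x = 172.320 − 174.958
x = -2.638 / -4.028 = 0.65492 → 65.492% Tn-171, 34.508% Tn-175.

Tn-171: 65.492%, Tn-175: 34.508%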